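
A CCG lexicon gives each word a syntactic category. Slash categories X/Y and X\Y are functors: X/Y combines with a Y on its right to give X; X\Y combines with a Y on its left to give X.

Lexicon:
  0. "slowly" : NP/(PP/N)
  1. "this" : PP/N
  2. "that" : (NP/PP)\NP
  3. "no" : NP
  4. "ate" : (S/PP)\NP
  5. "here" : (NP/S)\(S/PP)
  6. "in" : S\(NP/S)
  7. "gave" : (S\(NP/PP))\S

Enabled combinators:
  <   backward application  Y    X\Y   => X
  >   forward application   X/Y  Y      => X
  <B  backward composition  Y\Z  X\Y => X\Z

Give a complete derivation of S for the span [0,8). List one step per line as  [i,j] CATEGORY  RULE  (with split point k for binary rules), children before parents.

[0,1] NP/(PP/N)  lex  "slowly"
[1,2] PP/N  lex  "this"
[0,2] NP  >  k=1
[2,3] (NP/PP)\NP  lex  "that"
[0,3] NP/PP  <  k=2
[3,4] NP  lex  "no"
[4,5] (S/PP)\NP  lex  "ate"
[3,5] S/PP  <  k=4
[5,6] (NP/S)\(S/PP)  lex  "here"
[3,6] NP/S  <  k=5
[6,7] S\(NP/S)  lex  "in"
[3,7] S  <  k=6
[7,8] (S\(NP/PP))\S  lex  "gave"
[3,8] S\(NP/PP)  <  k=7
[0,8] S  <  k=3

[0,8] S   <
  [0,3] NP/PP   <
    [0,2] NP   >
      [0,1] "slowly" : NP/(PP/N)
      [1,2] "this" : PP/N
    [2,3] "that" : (NP/PP)\NP
  [3,8] S\(NP/PP)   <
    [3,7] S   <
      [3,6] NP/S   <
        [3,5] S/PP   <
          [3,4] "no" : NP
          [4,5] "ate" : (S/PP)\NP
        [5,6] "here" : (NP/S)\(S/PP)
      [6,7] "in" : S\(NP/S)
    [7,8] "gave" : (S\(NP/PP))\S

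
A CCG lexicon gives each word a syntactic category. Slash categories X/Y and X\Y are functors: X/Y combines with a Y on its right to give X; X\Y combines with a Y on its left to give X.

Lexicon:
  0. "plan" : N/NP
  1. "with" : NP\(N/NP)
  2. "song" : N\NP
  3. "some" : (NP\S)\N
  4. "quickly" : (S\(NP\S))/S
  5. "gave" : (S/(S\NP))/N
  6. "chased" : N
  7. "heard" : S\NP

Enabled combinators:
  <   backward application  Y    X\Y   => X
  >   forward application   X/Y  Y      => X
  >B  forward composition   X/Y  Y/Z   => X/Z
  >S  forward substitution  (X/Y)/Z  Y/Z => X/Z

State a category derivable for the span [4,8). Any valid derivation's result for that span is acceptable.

[0,8] S   <
  [0,4] NP\S   <
    [0,3] N   <
      [0,2] NP   <
        [0,1] "plan" : N/NP
        [1,2] "with" : NP\(N/NP)
      [2,3] "song" : N\NP
    [3,4] "some" : (NP\S)\N
  [4,8] S\(NP\S)   >
    [4,5] "quickly" : (S\(NP\S))/S
    [5,8] S   >
      [5,7] S/(S\NP)   >
        [5,6] "gave" : (S/(S\NP))/N
        [6,7] "chased" : N
      [7,8] "heard" : S\NP

S\(NP\S)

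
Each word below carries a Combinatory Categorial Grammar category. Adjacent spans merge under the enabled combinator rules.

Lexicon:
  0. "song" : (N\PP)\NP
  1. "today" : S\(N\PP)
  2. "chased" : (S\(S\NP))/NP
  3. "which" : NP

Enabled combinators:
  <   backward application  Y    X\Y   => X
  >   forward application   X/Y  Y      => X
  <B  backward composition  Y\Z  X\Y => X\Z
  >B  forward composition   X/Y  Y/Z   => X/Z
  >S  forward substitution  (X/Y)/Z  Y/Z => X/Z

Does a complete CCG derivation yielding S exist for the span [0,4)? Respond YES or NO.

[0,4] S   <
  [0,2] S\NP   <B
    [0,1] "song" : (N\PP)\NP
    [1,2] "today" : S\(N\PP)
  [2,4] S\(S\NP)   >
    [2,3] "chased" : (S\(S\NP))/NP
    [3,4] "which" : NP

YES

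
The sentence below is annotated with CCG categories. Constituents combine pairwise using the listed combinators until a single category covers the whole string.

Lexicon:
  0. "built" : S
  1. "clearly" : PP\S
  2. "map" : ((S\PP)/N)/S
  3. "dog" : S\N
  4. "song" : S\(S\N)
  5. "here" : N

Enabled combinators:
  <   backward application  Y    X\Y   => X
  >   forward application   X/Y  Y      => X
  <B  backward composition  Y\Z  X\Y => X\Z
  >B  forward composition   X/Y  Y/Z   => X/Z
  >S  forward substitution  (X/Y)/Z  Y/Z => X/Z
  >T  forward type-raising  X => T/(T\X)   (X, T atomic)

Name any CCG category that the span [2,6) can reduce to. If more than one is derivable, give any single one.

[0,6] S   <
  [0,2] PP   <
    [0,1] "built" : S
    [1,2] "clearly" : PP\S
  [2,6] S\PP   >
    [2,5] (S\PP)/N   >
      [2,3] "map" : ((S\PP)/N)/S
      [3,5] S   <
        [3,4] "dog" : S\N
        [4,5] "song" : S\(S\N)
    [5,6] "here" : N

S\PP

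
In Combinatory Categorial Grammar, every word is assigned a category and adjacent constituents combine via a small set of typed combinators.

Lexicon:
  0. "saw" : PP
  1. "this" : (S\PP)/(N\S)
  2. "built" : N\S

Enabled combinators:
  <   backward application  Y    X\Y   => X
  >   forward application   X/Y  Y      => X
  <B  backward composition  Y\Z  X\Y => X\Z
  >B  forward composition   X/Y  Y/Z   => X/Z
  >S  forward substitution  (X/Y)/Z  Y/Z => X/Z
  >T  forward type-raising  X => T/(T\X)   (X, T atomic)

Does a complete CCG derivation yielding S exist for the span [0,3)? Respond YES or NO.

[0,3] S   <
  [0,1] "saw" : PP
  [1,3] S\PP   >
    [1,2] "this" : (S\PP)/(N\S)
    [2,3] "built" : N\S

YES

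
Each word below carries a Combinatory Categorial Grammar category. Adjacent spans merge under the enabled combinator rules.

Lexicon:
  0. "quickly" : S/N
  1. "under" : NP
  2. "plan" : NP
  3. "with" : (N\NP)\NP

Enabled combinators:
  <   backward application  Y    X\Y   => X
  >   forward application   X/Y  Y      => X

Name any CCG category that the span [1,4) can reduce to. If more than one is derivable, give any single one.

N

[0,4] S   >
  [0,1] "quickly" : S/N
  [1,4] N   <
    [1,2] "under" : NP
    [2,4] N\NP   <
      [2,3] "plan" : NP
      [3,4] "with" : (N\NP)\NP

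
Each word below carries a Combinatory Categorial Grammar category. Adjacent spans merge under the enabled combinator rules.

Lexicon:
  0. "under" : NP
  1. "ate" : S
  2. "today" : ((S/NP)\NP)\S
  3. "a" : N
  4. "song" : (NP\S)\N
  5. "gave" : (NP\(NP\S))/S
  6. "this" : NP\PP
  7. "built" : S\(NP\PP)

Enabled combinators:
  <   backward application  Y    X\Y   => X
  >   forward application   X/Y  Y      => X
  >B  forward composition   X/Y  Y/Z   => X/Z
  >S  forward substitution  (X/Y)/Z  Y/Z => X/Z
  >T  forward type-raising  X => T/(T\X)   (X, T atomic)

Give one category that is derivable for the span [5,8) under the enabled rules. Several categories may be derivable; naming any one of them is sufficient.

NP\(NP\S)

[0,8] S   >
  [0,3] S/NP   <
    [0,1] "under" : NP
    [1,3] (S/NP)\NP   <
      [1,2] "ate" : S
      [2,3] "today" : ((S/NP)\NP)\S
  [3,8] NP   <
    [3,5] NP\S   <
      [3,4] "a" : N
      [4,5] "song" : (NP\S)\N
    [5,8] NP\(NP\S)   >
      [5,6] "gave" : (NP\(NP\S))/S
      [6,8] S   <
        [6,7] "this" : NP\PP
        [7,8] "built" : S\(NP\PP)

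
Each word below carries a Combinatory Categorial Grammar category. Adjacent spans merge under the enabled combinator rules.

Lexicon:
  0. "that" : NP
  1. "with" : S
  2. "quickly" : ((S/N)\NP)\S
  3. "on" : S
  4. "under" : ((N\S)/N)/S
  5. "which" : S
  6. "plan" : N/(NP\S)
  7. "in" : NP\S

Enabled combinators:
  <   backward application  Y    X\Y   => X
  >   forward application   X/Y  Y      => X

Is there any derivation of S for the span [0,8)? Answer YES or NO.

YES

[0,8] S   >
  [0,3] S/N   <
    [0,1] "that" : NP
    [1,3] (S/N)\NP   <
      [1,2] "with" : S
      [2,3] "quickly" : ((S/N)\NP)\S
  [3,8] N   <
    [3,4] "on" : S
    [4,8] N\S   >
      [4,6] (N\S)/N   >
        [4,5] "under" : ((N\S)/N)/S
        [5,6] "which" : S
      [6,8] N   >
        [6,7] "plan" : N/(NP\S)
        [7,8] "in" : NP\S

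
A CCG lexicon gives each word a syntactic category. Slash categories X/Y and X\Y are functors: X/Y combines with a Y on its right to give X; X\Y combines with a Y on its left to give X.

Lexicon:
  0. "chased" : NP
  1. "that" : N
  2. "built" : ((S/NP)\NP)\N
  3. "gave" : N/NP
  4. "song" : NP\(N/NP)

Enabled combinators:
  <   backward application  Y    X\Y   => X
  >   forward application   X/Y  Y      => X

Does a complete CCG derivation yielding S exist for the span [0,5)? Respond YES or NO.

YES

[0,5] S   >
  [0,3] S/NP   <
    [0,1] "chased" : NP
    [1,3] (S/NP)\NP   <
      [1,2] "that" : N
      [2,3] "built" : ((S/NP)\NP)\N
  [3,5] NP   <
    [3,4] "gave" : N/NP
    [4,5] "song" : NP\(N/NP)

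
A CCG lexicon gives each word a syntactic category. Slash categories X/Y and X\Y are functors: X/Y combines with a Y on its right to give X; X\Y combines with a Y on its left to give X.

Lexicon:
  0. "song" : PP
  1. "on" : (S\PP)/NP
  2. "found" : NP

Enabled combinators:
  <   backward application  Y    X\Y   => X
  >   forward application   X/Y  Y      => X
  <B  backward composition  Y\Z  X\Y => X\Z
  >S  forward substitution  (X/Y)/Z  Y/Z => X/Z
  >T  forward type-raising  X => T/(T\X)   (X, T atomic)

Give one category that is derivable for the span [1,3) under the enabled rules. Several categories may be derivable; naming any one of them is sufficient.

S\PP

[0,3] S   >
  [0,1] S/(S\PP)   >T
    [0,1] "song" : PP
  [1,3] S\PP   >
    [1,2] "on" : (S\PP)/NP
    [2,3] "found" : NP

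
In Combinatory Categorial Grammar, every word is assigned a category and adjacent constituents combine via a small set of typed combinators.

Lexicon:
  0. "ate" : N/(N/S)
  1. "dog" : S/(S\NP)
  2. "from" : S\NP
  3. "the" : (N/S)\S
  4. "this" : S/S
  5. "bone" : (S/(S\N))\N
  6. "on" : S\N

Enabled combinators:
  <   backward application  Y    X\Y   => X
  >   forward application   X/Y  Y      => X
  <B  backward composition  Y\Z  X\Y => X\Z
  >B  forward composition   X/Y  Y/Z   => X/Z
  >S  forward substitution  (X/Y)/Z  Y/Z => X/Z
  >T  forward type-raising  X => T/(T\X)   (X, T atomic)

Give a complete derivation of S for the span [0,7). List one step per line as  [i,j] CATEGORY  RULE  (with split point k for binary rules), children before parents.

[0,1] N/(N/S)  lex  "ate"
[1,2] S/(S\NP)  lex  "dog"
[2,3] S\NP  lex  "from"
[1,3] S  >  k=2
[3,4] (N/S)\S  lex  "the"
[1,4] N/S  <  k=3
[4,5] S/S  lex  "this"
[1,5] N/S  >B  k=4
[0,5] N  >  k=1
[5,6] (S/(S\N))\N  lex  "bone"
[0,6] S/(S\N)  <  k=5
[6,7] S\N  lex  "on"
[0,7] S  >  k=6

[0,7] S   >
  [0,6] S/(S\N)   <
    [0,5] N   >
      [0,1] "ate" : N/(N/S)
      [1,5] N/S   >B
        [1,4] N/S   <
          [1,3] S   >
            [1,2] "dog" : S/(S\NP)
            [2,3] "from" : S\NP
          [3,4] "the" : (N/S)\S
        [4,5] "this" : S/S
    [5,6] "bone" : (S/(S\N))\N
  [6,7] "on" : S\N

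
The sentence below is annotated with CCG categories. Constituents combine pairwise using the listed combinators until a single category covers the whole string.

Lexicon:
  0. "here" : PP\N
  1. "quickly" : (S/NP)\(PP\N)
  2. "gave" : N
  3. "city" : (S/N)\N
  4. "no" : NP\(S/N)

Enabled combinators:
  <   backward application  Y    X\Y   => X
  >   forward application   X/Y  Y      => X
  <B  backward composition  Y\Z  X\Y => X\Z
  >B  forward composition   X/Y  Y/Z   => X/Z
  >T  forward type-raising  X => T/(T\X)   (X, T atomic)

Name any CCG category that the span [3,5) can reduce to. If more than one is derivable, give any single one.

NP\N

[0,5] S   >
  [0,2] S/NP   <
    [0,1] "here" : PP\N
    [1,2] "quickly" : (S/NP)\(PP\N)
  [2,5] NP   >
    [2,3] NP/(NP\N)   >T
      [2,3] "gave" : N
    [3,5] NP\N   <B
      [3,4] "city" : (S/N)\N
      [4,5] "no" : NP\(S/N)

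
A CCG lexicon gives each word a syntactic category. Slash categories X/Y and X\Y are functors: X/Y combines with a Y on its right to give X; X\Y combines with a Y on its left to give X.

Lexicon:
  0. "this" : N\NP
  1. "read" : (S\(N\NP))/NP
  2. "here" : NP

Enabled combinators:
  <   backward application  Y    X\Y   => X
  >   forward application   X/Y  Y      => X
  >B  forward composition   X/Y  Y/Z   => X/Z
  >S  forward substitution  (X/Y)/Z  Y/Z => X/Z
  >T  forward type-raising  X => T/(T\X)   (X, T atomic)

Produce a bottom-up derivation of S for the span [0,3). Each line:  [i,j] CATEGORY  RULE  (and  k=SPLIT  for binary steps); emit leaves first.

[0,1] N\NP  lex  "this"
[1,2] (S\(N\NP))/NP  lex  "read"
[2,3] NP  lex  "here"
[1,3] S\(N\NP)  >  k=2
[0,3] S  <  k=1

[0,3] S   <
  [0,1] "this" : N\NP
  [1,3] S\(N\NP)   >
    [1,2] "read" : (S\(N\NP))/NP
    [2,3] "here" : NP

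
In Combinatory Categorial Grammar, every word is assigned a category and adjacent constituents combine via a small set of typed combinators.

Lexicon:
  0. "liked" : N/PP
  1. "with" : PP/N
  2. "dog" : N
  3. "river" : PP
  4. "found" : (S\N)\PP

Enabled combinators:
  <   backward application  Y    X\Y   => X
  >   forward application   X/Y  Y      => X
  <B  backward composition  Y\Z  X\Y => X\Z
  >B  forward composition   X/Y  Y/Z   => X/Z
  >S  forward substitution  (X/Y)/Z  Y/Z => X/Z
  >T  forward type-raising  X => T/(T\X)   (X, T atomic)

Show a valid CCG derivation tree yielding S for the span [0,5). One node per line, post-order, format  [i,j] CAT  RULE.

[0,5] S   <
  [0,3] N   >
    [0,1] "liked" : N/PP
    [1,3] PP   >
      [1,2] "with" : PP/N
      [2,3] "dog" : N
  [3,5] S\N   <
    [3,4] "river" : PP
    [4,5] "found" : (S\N)\PP

[0,1] N/PP  lex  "liked"
[1,2] PP/N  lex  "with"
[2,3] N  lex  "dog"
[1,3] PP  >  k=2
[0,3] N  >  k=1
[3,4] PP  lex  "river"
[4,5] (S\N)\PP  lex  "found"
[3,5] S\N  <  k=4
[0,5] S  <  k=3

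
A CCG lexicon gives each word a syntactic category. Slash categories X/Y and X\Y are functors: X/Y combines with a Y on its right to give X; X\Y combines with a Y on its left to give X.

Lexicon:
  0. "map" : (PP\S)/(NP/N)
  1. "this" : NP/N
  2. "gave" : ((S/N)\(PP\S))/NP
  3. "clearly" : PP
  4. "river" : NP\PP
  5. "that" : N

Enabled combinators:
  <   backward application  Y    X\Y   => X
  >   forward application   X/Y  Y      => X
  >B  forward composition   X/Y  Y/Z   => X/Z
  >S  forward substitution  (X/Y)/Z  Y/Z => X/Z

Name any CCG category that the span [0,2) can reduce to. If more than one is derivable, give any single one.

PP\S

[0,6] S   >
  [0,5] S/N   <
    [0,2] PP\S   >
      [0,1] "map" : (PP\S)/(NP/N)
      [1,2] "this" : NP/N
    [2,5] (S/N)\(PP\S)   >
      [2,3] "gave" : ((S/N)\(PP\S))/NP
      [3,5] NP   <
        [3,4] "clearly" : PP
        [4,5] "river" : NP\PP
  [5,6] "that" : N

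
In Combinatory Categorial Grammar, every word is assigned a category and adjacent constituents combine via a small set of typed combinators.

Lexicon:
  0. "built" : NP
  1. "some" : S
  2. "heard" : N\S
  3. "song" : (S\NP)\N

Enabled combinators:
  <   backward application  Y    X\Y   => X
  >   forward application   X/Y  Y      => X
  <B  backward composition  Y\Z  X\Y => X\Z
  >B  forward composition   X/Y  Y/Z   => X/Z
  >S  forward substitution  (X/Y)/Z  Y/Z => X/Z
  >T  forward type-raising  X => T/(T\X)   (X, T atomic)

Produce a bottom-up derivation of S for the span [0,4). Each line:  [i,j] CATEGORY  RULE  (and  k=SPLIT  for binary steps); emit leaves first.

[0,4] S   <
  [0,1] "built" : NP
  [1,4] S\NP   <
    [1,3] N   >
      [1,2] N/(N\S)   >T
        [1,2] "some" : S
      [2,3] "heard" : N\S
    [3,4] "song" : (S\NP)\N

[0,1] NP  lex  "built"
[1,2] S  lex  "some"
[1,2] N/(N\S)  >T
[2,3] N\S  lex  "heard"
[1,3] N  >  k=2
[3,4] (S\NP)\N  lex  "song"
[1,4] S\NP  <  k=3
[0,4] S  <  k=1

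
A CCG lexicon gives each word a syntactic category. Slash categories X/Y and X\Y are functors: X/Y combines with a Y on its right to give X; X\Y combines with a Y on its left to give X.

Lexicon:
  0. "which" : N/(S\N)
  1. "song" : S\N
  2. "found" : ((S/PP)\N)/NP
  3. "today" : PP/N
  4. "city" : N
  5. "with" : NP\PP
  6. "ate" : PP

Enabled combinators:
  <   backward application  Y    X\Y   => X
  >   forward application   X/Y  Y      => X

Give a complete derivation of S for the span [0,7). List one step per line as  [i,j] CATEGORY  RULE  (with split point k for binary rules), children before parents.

[0,1] N/(S\N)  lex  "which"
[1,2] S\N  lex  "song"
[0,2] N  >  k=1
[2,3] ((S/PP)\N)/NP  lex  "found"
[3,4] PP/N  lex  "today"
[4,5] N  lex  "city"
[3,5] PP  >  k=4
[5,6] NP\PP  lex  "with"
[3,6] NP  <  k=5
[2,6] (S/PP)\N  >  k=3
[0,6] S/PP  <  k=2
[6,7] PP  lex  "ate"
[0,7] S  >  k=6

[0,7] S   >
  [0,6] S/PP   <
    [0,2] N   >
      [0,1] "which" : N/(S\N)
      [1,2] "song" : S\N
    [2,6] (S/PP)\N   >
      [2,3] "found" : ((S/PP)\N)/NP
      [3,6] NP   <
        [3,5] PP   >
          [3,4] "today" : PP/N
          [4,5] "city" : N
        [5,6] "with" : NP\PP
  [6,7] "ate" : PP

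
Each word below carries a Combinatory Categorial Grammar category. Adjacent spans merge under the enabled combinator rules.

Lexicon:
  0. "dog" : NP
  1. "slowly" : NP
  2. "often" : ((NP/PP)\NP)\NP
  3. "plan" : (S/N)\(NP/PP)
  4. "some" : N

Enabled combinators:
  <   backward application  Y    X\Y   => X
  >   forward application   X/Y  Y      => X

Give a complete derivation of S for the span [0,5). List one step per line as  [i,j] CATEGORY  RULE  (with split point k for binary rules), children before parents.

[0,5] S   >
  [0,4] S/N   <
    [0,3] NP/PP   <
      [0,1] "dog" : NP
      [1,3] (NP/PP)\NP   <
        [1,2] "slowly" : NP
        [2,3] "often" : ((NP/PP)\NP)\NP
    [3,4] "plan" : (S/N)\(NP/PP)
  [4,5] "some" : N

[0,1] NP  lex  "dog"
[1,2] NP  lex  "slowly"
[2,3] ((NP/PP)\NP)\NP  lex  "often"
[1,3] (NP/PP)\NP  <  k=2
[0,3] NP/PP  <  k=1
[3,4] (S/N)\(NP/PP)  lex  "plan"
[0,4] S/N  <  k=3
[4,5] N  lex  "some"
[0,5] S  >  k=4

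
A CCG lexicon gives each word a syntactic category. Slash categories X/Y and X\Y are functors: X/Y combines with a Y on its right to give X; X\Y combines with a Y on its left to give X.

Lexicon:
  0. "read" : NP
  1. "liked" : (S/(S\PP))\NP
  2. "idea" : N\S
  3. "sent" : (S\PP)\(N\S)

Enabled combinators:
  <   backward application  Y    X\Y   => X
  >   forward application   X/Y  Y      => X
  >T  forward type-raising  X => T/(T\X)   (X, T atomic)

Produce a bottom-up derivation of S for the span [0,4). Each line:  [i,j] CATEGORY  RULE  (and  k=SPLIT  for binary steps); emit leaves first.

[0,1] NP  lex  "read"
[1,2] (S/(S\PP))\NP  lex  "liked"
[0,2] S/(S\PP)  <  k=1
[2,3] N\S  lex  "idea"
[3,4] (S\PP)\(N\S)  lex  "sent"
[2,4] S\PP  <  k=3
[0,4] S  >  k=2

[0,4] S   >
  [0,2] S/(S\PP)   <
    [0,1] "read" : NP
    [1,2] "liked" : (S/(S\PP))\NP
  [2,4] S\PP   <
    [2,3] "idea" : N\S
    [3,4] "sent" : (S\PP)\(N\S)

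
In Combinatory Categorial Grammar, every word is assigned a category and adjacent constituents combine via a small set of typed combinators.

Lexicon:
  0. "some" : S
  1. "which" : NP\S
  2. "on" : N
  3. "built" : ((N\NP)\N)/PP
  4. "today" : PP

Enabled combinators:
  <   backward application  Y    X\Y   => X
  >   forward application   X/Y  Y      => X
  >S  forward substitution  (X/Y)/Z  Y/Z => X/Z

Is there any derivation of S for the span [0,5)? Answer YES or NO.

NO

S NP\S N ((N\NP)\N)/PP PP
CKY chart[0,5] = {N}; S ∉ chart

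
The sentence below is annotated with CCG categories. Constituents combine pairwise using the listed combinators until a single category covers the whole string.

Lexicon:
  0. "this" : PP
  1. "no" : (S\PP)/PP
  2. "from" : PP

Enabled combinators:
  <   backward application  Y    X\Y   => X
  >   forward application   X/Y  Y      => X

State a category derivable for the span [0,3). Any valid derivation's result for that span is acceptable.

[0,3] S   <
  [0,1] "this" : PP
  [1,3] S\PP   >
    [1,2] "no" : (S\PP)/PP
    [2,3] "from" : PP

S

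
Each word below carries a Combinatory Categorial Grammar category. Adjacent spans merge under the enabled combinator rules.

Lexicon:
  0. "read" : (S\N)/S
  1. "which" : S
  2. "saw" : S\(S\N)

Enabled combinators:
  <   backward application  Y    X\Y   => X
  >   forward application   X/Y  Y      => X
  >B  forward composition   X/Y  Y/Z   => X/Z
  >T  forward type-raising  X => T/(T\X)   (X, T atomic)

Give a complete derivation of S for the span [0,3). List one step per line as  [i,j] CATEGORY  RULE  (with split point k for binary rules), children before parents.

[0,3] S   <
  [0,2] S\N   >
    [0,1] "read" : (S\N)/S
    [1,2] "which" : S
  [2,3] "saw" : S\(S\N)

[0,1] (S\N)/S  lex  "read"
[1,2] S  lex  "which"
[0,2] S\N  >  k=1
[2,3] S\(S\N)  lex  "saw"
[0,3] S  <  k=2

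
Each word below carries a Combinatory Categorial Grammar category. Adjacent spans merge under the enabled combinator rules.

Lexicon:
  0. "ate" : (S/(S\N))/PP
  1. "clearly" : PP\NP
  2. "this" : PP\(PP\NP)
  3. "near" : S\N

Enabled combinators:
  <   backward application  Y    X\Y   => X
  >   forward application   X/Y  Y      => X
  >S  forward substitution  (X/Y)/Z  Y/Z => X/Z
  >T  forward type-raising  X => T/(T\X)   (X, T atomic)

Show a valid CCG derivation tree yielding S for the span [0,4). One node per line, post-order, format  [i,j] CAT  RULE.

[0,4] S   >
  [0,3] S/(S\N)   >
    [0,1] "ate" : (S/(S\N))/PP
    [1,3] PP   <
      [1,2] "clearly" : PP\NP
      [2,3] "this" : PP\(PP\NP)
  [3,4] "near" : S\N

[0,1] (S/(S\N))/PP  lex  "ate"
[1,2] PP\NP  lex  "clearly"
[2,3] PP\(PP\NP)  lex  "this"
[1,3] PP  <  k=2
[0,3] S/(S\N)  >  k=1
[3,4] S\N  lex  "near"
[0,4] S  >  k=3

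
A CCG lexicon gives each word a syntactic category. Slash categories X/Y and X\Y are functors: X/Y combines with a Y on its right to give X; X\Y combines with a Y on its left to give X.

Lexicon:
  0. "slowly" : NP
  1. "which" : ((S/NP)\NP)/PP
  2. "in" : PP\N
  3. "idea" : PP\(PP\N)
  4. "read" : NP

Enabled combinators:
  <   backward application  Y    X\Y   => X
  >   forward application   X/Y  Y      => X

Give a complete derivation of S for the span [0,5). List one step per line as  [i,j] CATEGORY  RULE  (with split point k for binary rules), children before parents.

[0,5] S   >
  [0,4] S/NP   <
    [0,1] "slowly" : NP
    [1,4] (S/NP)\NP   >
      [1,2] "which" : ((S/NP)\NP)/PP
      [2,4] PP   <
        [2,3] "in" : PP\N
        [3,4] "idea" : PP\(PP\N)
  [4,5] "read" : NP

[0,1] NP  lex  "slowly"
[1,2] ((S/NP)\NP)/PP  lex  "which"
[2,3] PP\N  lex  "in"
[3,4] PP\(PP\N)  lex  "idea"
[2,4] PP  <  k=3
[1,4] (S/NP)\NP  >  k=2
[0,4] S/NP  <  k=1
[4,5] NP  lex  "read"
[0,5] S  >  k=4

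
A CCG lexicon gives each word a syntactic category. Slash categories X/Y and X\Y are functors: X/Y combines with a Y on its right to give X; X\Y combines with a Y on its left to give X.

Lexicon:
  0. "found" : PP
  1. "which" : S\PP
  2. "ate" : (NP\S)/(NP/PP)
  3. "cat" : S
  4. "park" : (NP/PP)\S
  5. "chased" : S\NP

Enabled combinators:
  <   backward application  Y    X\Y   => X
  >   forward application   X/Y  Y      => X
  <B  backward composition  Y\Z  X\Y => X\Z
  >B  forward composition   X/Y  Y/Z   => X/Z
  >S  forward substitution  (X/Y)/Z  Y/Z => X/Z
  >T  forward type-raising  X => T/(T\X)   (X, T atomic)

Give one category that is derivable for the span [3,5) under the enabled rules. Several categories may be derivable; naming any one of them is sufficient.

NP/PP

[0,6] S   <
  [0,5] NP   <
    [0,1] "found" : PP
    [1,5] NP\PP   <B
      [1,2] "which" : S\PP
      [2,5] NP\S   >
        [2,3] "ate" : (NP\S)/(NP/PP)
        [3,5] NP/PP   <
          [3,4] "cat" : S
          [4,5] "park" : (NP/PP)\S
  [5,6] "chased" : S\NP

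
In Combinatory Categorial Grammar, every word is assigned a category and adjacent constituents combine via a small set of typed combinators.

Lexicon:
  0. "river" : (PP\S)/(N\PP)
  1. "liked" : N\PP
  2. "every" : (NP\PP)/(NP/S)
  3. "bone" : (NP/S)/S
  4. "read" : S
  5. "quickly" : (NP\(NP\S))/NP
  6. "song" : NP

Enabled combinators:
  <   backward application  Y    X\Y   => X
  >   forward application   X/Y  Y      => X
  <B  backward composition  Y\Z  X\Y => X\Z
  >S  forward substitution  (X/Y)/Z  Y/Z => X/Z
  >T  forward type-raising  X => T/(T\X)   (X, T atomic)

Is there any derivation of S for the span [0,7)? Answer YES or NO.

NO

(PP\S)/(N\PP) N\PP (NP\PP)/(NP/S) (NP/S)/S S (NP\(NP\S))/NP NP
CKY chart[0,7] = {N/(N\NP), NP, NP/(NP\NP), PP/(PP\NP), S/(S\NP)}; S ∉ chart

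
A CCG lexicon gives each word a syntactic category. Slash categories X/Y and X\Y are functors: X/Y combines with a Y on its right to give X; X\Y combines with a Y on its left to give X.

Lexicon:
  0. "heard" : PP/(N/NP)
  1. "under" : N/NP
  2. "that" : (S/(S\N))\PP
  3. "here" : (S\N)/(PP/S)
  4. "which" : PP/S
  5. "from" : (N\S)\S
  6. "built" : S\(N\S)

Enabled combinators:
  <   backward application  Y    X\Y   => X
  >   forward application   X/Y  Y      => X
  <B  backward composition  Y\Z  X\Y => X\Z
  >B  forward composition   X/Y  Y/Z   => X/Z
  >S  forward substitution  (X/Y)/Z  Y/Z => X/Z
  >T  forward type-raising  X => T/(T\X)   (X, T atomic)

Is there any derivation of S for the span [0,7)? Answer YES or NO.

YES

[0,7] S   <
  [0,6] N\S   <
    [0,5] S   >
      [0,3] S/(S\N)   <
        [0,2] PP   >
          [0,1] "heard" : PP/(N/NP)
          [1,2] "under" : N/NP
        [2,3] "that" : (S/(S\N))\PP
      [3,5] S\N   >
        [3,4] "here" : (S\N)/(PP/S)
        [4,5] "which" : PP/S
    [5,6] "from" : (N\S)\S
  [6,7] "built" : S\(N\S)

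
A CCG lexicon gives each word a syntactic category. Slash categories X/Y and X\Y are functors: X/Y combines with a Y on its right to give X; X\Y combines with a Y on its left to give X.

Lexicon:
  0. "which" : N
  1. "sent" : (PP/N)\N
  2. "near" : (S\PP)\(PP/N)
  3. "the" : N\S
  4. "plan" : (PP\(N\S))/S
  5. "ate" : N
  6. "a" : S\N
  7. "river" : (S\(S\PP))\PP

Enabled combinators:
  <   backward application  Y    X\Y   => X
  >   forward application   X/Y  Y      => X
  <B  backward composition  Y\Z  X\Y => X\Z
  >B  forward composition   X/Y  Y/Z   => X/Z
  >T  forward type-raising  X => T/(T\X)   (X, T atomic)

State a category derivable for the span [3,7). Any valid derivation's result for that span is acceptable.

[0,8] S   <
  [0,3] S\PP   <
    [0,2] PP/N   <
      [0,1] "which" : N
      [1,2] "sent" : (PP/N)\N
    [2,3] "near" : (S\PP)\(PP/N)
  [3,8] S\(S\PP)   <
    [3,7] PP   <
      [3,4] "the" : N\S
      [4,7] PP\(N\S)   >
        [4,5] "plan" : (PP\(N\S))/S
        [5,7] S   >
          [5,6] S/(S\N)   >T
            [5,6] "ate" : N
          [6,7] "a" : S\N
    [7,8] "river" : (S\(S\PP))\PP

PP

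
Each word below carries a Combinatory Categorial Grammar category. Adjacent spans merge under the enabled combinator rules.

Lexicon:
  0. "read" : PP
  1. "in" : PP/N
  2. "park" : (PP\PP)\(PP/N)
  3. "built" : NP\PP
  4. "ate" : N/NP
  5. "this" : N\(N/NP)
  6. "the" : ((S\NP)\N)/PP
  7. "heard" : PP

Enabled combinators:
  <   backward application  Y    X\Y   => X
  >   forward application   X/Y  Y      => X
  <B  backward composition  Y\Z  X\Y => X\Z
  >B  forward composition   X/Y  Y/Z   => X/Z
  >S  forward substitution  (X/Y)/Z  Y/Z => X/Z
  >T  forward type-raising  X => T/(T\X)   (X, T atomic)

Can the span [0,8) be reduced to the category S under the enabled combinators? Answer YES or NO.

YES

[0,8] S   >
  [0,1] S/(S\PP)   >T
    [0,1] "read" : PP
  [1,8] S\PP   <B
    [1,4] NP\PP   <B
      [1,3] PP\PP   <
        [1,2] "in" : PP/N
        [2,3] "park" : (PP\PP)\(PP/N)
      [3,4] "built" : NP\PP
    [4,8] S\NP   <
      [4,6] N   <
        [4,5] "ate" : N/NP
        [5,6] "this" : N\(N/NP)
      [6,8] (S\NP)\N   >
        [6,7] "the" : ((S\NP)\N)/PP
        [7,8] "heard" : PP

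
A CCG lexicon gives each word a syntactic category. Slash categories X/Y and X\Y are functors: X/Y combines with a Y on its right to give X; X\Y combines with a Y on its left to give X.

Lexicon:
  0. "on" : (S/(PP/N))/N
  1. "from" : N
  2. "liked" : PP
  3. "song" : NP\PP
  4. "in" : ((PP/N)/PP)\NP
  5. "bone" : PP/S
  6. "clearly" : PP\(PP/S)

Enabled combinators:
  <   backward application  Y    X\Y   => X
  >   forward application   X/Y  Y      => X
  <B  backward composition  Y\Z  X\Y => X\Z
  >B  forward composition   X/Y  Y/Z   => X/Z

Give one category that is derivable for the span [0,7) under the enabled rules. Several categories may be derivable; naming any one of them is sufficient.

S

[0,7] S   >
  [0,5] S/PP   >B
    [0,2] S/(PP/N)   >
      [0,1] "on" : (S/(PP/N))/N
      [1,2] "from" : N
    [2,5] (PP/N)/PP   <
      [2,4] NP   <
        [2,3] "liked" : PP
        [3,4] "song" : NP\PP
      [4,5] "in" : ((PP/N)/PP)\NP
  [5,7] PP   <
    [5,6] "bone" : PP/S
    [6,7] "clearly" : PP\(PP/S)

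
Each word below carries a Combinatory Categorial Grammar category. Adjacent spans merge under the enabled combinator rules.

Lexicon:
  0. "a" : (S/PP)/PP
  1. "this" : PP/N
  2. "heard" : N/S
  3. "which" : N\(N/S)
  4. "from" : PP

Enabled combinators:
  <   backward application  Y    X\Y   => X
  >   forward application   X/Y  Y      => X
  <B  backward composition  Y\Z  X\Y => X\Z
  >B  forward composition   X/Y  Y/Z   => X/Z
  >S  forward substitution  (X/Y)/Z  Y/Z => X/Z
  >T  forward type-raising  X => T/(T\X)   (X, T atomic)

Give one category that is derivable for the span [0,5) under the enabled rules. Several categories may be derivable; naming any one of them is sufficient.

[0,5] S   >
  [0,4] S/PP   >
    [0,1] "a" : (S/PP)/PP
    [1,4] PP   >
      [1,2] "this" : PP/N
      [2,4] N   <
        [2,3] "heard" : N/S
        [3,4] "which" : N\(N/S)
  [4,5] "from" : PP

S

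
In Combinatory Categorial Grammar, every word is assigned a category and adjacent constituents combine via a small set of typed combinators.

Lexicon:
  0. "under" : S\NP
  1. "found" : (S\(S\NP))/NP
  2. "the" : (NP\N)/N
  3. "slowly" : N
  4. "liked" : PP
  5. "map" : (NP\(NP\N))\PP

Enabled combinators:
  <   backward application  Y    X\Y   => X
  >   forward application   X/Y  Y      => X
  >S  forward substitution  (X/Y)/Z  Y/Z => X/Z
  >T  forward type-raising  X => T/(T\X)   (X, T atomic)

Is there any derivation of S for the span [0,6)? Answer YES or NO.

[0,6] S   <
  [0,1] "under" : S\NP
  [1,6] S\(S\NP)   >
    [1,2] "found" : (S\(S\NP))/NP
    [2,6] NP   <
      [2,4] NP\N   >
        [2,3] "the" : (NP\N)/N
        [3,4] "slowly" : N
      [4,6] NP\(NP\N)   <
        [4,5] "liked" : PP
        [5,6] "map" : (NP\(NP\N))\PP

YES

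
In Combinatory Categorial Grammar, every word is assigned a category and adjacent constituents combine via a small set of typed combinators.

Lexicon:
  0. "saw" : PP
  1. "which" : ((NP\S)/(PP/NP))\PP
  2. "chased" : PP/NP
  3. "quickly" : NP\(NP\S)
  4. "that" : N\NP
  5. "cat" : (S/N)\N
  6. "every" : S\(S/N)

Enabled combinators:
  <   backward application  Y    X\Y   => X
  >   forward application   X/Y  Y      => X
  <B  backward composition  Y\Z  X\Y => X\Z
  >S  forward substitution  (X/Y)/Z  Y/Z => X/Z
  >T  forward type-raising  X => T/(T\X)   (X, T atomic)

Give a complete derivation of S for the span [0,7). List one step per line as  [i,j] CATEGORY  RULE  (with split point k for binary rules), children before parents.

[0,1] PP  lex  "saw"
[1,2] ((NP\S)/(PP/NP))\PP  lex  "which"
[0,2] (NP\S)/(PP/NP)  <  k=1
[2,3] PP/NP  lex  "chased"
[0,3] NP\S  >  k=2
[3,4] NP\(NP\S)  lex  "quickly"
[0,4] NP  <  k=3
[4,5] N\NP  lex  "that"
[5,6] (S/N)\N  lex  "cat"
[6,7] S\(S/N)  lex  "every"
[5,7] S\N  <B  k=6
[4,7] S\NP  <B  k=5
[0,7] S  <  k=4

[0,7] S   <
  [0,4] NP   <
    [0,3] NP\S   >
      [0,2] (NP\S)/(PP/NP)   <
        [0,1] "saw" : PP
        [1,2] "which" : ((NP\S)/(PP/NP))\PP
      [2,3] "chased" : PP/NP
    [3,4] "quickly" : NP\(NP\S)
  [4,7] S\NP   <B
    [4,5] "that" : N\NP
    [5,7] S\N   <B
      [5,6] "cat" : (S/N)\N
      [6,7] "every" : S\(S/N)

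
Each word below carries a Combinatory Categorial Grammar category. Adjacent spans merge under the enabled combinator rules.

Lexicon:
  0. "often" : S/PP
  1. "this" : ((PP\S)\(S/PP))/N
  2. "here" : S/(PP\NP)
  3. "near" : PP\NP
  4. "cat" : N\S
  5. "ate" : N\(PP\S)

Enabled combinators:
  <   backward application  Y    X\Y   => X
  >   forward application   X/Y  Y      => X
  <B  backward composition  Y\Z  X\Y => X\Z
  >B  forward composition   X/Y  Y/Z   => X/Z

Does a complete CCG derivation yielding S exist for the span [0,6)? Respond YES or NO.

S/PP ((PP\S)\(S/PP))/N S/(PP\NP) PP\NP N\S N\(PP\S)
CKY chart[0,6] = {N}; S ∉ chart

NO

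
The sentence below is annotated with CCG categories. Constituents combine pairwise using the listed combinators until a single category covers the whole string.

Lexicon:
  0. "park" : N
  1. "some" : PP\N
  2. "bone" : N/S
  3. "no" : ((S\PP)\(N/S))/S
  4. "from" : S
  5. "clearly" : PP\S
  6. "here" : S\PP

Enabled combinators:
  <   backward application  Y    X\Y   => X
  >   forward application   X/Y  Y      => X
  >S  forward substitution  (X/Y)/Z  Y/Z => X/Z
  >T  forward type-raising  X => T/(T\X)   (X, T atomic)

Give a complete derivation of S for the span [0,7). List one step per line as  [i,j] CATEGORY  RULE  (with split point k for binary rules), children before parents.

[0,1] N  lex  "park"
[0,1] PP/(PP\N)  >T
[1,2] PP\N  lex  "some"
[0,2] PP  >  k=1
[2,3] N/S  lex  "bone"
[3,4] ((S\PP)\(N/S))/S  lex  "no"
[4,5] S  lex  "from"
[4,5] PP/(PP\S)  >T
[5,6] PP\S  lex  "clearly"
[4,6] PP  >  k=5
[6,7] S\PP  lex  "here"
[4,7] S  <  k=6
[3,7] (S\PP)\(N/S)  >  k=4
[2,7] S\PP  <  k=3
[0,7] S  <  k=2

[0,7] S   <
  [0,2] PP   >
    [0,1] PP/(PP\N)   >T
      [0,1] "park" : N
    [1,2] "some" : PP\N
  [2,7] S\PP   <
    [2,3] "bone" : N/S
    [3,7] (S\PP)\(N/S)   >
      [3,4] "no" : ((S\PP)\(N/S))/S
      [4,7] S   <
        [4,6] PP   >
          [4,5] PP/(PP\S)   >T
            [4,5] "from" : S
          [5,6] "clearly" : PP\S
        [6,7] "here" : S\PP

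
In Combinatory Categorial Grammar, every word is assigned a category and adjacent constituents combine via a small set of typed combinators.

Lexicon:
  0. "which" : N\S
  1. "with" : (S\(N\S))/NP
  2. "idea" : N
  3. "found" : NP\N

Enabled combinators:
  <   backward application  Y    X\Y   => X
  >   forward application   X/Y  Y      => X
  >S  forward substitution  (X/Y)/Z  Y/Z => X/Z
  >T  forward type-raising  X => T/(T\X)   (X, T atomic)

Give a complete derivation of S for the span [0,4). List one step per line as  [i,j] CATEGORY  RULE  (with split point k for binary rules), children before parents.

[0,1] N\S  lex  "which"
[1,2] (S\(N\S))/NP  lex  "with"
[2,3] N  lex  "idea"
[3,4] NP\N  lex  "found"
[2,4] NP  <  k=3
[1,4] S\(N\S)  >  k=2
[0,4] S  <  k=1

[0,4] S   <
  [0,1] "which" : N\S
  [1,4] S\(N\S)   >
    [1,2] "with" : (S\(N\S))/NP
    [2,4] NP   <
      [2,3] "idea" : N
      [3,4] "found" : NP\N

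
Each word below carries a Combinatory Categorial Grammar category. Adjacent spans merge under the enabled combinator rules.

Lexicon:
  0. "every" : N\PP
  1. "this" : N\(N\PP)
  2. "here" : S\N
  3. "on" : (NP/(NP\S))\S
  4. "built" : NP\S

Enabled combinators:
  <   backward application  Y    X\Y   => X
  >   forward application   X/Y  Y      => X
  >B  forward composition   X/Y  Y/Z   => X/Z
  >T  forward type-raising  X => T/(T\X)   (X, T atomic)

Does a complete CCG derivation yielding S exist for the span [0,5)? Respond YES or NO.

N\PP N\(N\PP) S\N (NP/(NP\S))\S NP\S
CKY chart[0,5] = {N/(N\NP), NP, NP/(NP\NP), PP/(PP\NP), S/(S\NP)}; S ∉ chart

NO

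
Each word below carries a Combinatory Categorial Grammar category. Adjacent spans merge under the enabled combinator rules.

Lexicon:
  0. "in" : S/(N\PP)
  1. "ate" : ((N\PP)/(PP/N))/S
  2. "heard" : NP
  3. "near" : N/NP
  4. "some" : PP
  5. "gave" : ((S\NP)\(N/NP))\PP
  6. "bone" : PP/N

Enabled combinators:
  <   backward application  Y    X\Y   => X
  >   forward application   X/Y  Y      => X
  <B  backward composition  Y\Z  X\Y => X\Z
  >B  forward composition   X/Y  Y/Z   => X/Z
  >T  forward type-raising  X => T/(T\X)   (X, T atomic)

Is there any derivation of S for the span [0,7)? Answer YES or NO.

[0,7] S   >
  [0,1] "in" : S/(N\PP)
  [1,7] N\PP   >
    [1,6] (N\PP)/(PP/N)   >
      [1,2] "ate" : ((N\PP)/(PP/N))/S
      [2,6] S   >
        [2,3] S/(S\NP)   >T
          [2,3] "heard" : NP
        [3,6] S\NP   <
          [3,4] "near" : N/NP
          [4,6] (S\NP)\(N/NP)   <
            [4,5] "some" : PP
            [5,6] "gave" : ((S\NP)\(N/NP))\PP
    [6,7] "bone" : PP/N

YES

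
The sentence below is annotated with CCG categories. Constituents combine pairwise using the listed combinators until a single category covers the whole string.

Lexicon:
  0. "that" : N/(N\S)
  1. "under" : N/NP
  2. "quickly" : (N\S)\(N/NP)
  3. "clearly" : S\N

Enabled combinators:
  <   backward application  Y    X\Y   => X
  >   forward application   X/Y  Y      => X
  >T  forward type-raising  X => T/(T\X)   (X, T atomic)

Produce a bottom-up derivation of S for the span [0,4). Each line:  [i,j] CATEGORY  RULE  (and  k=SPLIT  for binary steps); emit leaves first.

[0,4] S   <
  [0,3] N   >
    [0,1] "that" : N/(N\S)
    [1,3] N\S   <
      [1,2] "under" : N/NP
      [2,3] "quickly" : (N\S)\(N/NP)
  [3,4] "clearly" : S\N

[0,1] N/(N\S)  lex  "that"
[1,2] N/NP  lex  "under"
[2,3] (N\S)\(N/NP)  lex  "quickly"
[1,3] N\S  <  k=2
[0,3] N  >  k=1
[3,4] S\N  lex  "clearly"
[0,4] S  <  k=3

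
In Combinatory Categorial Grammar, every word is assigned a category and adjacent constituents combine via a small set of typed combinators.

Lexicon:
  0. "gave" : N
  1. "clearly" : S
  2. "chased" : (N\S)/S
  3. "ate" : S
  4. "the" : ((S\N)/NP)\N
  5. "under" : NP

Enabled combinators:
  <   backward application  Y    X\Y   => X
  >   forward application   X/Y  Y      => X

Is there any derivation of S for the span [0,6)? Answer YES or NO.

[0,6] S   <
  [0,1] "gave" : N
  [1,6] S\N   >
    [1,5] (S\N)/NP   <
      [1,4] N   <
        [1,2] "clearly" : S
        [2,4] N\S   >
          [2,3] "chased" : (N\S)/S
          [3,4] "ate" : S
      [4,5] "the" : ((S\N)/NP)\N
    [5,6] "under" : NP

YES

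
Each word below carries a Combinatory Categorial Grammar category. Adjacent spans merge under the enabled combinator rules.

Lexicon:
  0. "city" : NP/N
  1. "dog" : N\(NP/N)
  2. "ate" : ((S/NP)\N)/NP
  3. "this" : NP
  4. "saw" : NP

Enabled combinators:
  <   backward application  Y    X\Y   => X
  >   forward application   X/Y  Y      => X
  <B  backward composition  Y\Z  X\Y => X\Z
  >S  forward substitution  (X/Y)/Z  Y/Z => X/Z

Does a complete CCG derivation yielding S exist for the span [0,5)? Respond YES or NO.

[0,5] S   >
  [0,4] S/NP   <
    [0,2] N   <
      [0,1] "city" : NP/N
      [1,2] "dog" : N\(NP/N)
    [2,4] (S/NP)\N   >
      [2,3] "ate" : ((S/NP)\N)/NP
      [3,4] "this" : NP
  [4,5] "saw" : NP

YES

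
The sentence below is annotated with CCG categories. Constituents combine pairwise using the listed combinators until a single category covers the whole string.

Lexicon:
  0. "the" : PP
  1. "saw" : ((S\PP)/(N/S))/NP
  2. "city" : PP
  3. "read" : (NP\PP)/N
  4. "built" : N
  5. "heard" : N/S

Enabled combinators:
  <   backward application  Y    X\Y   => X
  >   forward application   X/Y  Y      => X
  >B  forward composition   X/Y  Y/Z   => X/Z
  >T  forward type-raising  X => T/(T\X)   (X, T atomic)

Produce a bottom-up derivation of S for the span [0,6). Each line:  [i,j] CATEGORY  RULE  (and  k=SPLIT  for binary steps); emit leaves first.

[0,6] S   <
  [0,1] "the" : PP
  [1,6] S\PP   >
    [1,5] (S\PP)/(N/S)   >
      [1,2] "saw" : ((S\PP)/(N/S))/NP
      [2,5] NP   >
        [2,3] NP/(NP\PP)   >T
          [2,3] "city" : PP
        [3,5] NP\PP   >
          [3,4] "read" : (NP\PP)/N
          [4,5] "built" : N
    [5,6] "heard" : N/S

[0,1] PP  lex  "the"
[1,2] ((S\PP)/(N/S))/NP  lex  "saw"
[2,3] PP  lex  "city"
[2,3] NP/(NP\PP)  >T
[3,4] (NP\PP)/N  lex  "read"
[4,5] N  lex  "built"
[3,5] NP\PP  >  k=4
[2,5] NP  >  k=3
[1,5] (S\PP)/(N/S)  >  k=2
[5,6] N/S  lex  "heard"
[1,6] S\PP  >  k=5
[0,6] S  <  k=1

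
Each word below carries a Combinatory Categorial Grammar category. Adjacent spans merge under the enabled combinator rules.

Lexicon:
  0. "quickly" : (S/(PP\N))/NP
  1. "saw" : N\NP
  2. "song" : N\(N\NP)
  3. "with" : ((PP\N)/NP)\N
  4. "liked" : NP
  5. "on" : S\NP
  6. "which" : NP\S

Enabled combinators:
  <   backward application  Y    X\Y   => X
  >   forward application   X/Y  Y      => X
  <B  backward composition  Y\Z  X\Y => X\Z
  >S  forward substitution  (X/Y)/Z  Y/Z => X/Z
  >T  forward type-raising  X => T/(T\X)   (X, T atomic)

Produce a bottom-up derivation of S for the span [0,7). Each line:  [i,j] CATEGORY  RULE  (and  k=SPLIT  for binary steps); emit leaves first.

[0,1] (S/(PP\N))/NP  lex  "quickly"
[1,2] N\NP  lex  "saw"
[2,3] N\(N\NP)  lex  "song"
[1,3] N  <  k=2
[3,4] ((PP\N)/NP)\N  lex  "with"
[1,4] (PP\N)/NP  <  k=3
[0,4] S/NP  >S  k=1
[4,5] NP  lex  "liked"
[5,6] S\NP  lex  "on"
[4,6] S  <  k=5
[6,7] NP\S  lex  "which"
[4,7] NP  <  k=6
[0,7] S  >  k=4

[0,7] S   >
  [0,4] S/NP   >S
    [0,1] "quickly" : (S/(PP\N))/NP
    [1,4] (PP\N)/NP   <
      [1,3] N   <
        [1,2] "saw" : N\NP
        [2,3] "song" : N\(N\NP)
      [3,4] "with" : ((PP\N)/NP)\N
  [4,7] NP   <
    [4,6] S   <
      [4,5] "liked" : NP
      [5,6] "on" : S\NP
    [6,7] "which" : NP\S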